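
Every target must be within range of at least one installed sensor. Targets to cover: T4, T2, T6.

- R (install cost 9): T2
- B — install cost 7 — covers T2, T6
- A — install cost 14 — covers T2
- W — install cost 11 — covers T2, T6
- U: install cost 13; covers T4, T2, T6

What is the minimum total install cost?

U alone covers T4, T2, T6 — every target.
Total install cost: 13.

13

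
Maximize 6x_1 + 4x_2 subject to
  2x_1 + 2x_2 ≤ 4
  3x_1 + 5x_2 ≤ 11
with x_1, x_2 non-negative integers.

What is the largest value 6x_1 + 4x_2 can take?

(x_1,x_2)=(2,0): 2·2+2·0=4≤4, 3·2+5·0=6≤11, objective 12.
(x_1,x_2)=(1,1): 2·1+2·1=4≤4, 3·1+5·1=8≤11, objective 10.
(x_1,x_2)=(1,0): 2·1+2·0=2≤4, 3·1+5·0=3≤11, objective 6.
No feasible integer point exceeds 12.

12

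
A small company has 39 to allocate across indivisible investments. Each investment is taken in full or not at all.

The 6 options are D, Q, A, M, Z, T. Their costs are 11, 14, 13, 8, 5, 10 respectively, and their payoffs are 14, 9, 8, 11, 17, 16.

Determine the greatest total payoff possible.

58

Treat it as a binary knapsack problem.
D + A + Z + T: cost 11 + 13 + 5 + 10 = 39 ≤ 39, payoff 14 + 8 + 17 + 16 = 55.
Q + M + Z + T: cost 14 + 8 + 5 + 10 = 37 ≤ 39, payoff 9 + 11 + 17 + 16 = 53.
D + M + Z + T: cost 11 + 8 + 5 + 10 = 34 ≤ 39, payoff 14 + 11 + 17 + 16 = 58.
Best is D, M, Z, and T with total payoff 58.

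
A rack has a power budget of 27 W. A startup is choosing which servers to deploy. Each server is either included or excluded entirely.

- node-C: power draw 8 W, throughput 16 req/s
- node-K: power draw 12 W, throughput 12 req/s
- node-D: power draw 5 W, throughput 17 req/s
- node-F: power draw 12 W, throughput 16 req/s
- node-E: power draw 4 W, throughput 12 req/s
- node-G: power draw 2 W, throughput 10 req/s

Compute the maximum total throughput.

Take node-C, node-D, node-F, and node-G: power draw 8 + 5 + 12 + 2 = 27 ≤ 27, throughput 16 + 17 + 16 + 10 = 59.
No other feasible combination does better.

59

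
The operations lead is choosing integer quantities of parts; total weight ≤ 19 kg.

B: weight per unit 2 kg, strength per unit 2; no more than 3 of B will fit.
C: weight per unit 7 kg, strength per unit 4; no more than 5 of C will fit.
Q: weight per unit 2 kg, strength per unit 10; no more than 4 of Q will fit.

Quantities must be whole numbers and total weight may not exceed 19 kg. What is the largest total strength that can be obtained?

This is a bounded integer knapsack.
Q has the best ratio (10/2); taking only Q gives at most 4×10 = 40 (stopped by the supply cap of 4).
Mixing does better — 2×B, 1×C, and 4×Q: weight 19 ≤ 19, strength 2·2 + 1·4 + 4·10 = 48.

48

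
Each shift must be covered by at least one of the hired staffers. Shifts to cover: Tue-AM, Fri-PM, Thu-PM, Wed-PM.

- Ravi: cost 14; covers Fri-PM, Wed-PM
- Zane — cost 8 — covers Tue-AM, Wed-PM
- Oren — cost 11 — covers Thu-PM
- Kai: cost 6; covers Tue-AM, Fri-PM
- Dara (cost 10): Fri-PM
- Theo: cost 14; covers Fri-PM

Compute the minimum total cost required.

Choose Zane, Oren, and Kai: together they cover Tue-AM, Fri-PM, Thu-PM, Wed-PM — every shift.
Total cost: 8 + 11 + 6 = 25.

25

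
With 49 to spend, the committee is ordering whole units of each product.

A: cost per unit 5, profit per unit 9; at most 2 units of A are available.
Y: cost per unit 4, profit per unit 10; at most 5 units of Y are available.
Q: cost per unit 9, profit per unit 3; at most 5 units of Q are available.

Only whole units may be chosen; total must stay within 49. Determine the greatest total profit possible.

This is a bounded integer knapsack.
2×A, 5×Y, and 1×Q: cost 39 ≤ 49, profit 2·9 + 5·10 + 1·3 = 71.
2×A, 5×Y, and 2×Q: cost 48 ≤ 49, profit 2·9 + 5·10 + 2·3 = 74.
Best is 74.

74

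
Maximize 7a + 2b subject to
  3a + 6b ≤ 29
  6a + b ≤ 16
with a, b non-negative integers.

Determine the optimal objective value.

20

The continuous relaxation peaks at (2.03, 3.82) with value 21.85; rounding to a feasible lattice point costs some objective.
(a,b)=(2,3): 3·2+6·3=24≤29, 6·2+1·3=15≤16, objective 20.
(a,b)=(2,2): 3·2+6·2=18≤29, 6·2+1·2=14≤16, objective 18.
(a,b)=(1,4): 3·1+6·4=27≤29, 6·1+1·4=10≤16, objective 15.
(a,b)=(1,3): 3·1+6·3=21≤29, 6·1+1·3=9≤16, objective 13.
Maximum is 20 at (a,b)=(2,3).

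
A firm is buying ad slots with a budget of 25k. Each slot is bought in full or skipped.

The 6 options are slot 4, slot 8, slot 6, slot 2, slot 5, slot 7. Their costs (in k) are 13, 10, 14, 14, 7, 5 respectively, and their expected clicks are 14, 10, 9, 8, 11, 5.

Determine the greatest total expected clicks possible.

30

slot 4 + slot 5: cost 13 + 7 = 20 ≤ 25, expected clicks 14 + 11 = 25.
slot 8 + slot 5 + slot 7: cost 10 + 7 + 5 = 22 ≤ 25, expected clicks 10 + 11 + 5 = 26.
slot 4 + slot 5 + slot 7: cost 13 + 7 + 5 = 25 ≤ 25, expected clicks 14 + 11 + 5 = 30.
Best is slot 4, slot 5, and slot 7 with total expected clicks 30.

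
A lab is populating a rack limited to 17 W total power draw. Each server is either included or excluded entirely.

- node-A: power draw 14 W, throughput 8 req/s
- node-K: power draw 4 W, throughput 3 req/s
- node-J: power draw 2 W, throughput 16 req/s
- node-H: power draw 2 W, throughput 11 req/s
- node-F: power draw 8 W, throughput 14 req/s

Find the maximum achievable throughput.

This is a 0-1 knapsack instance.
Take node-K, node-J, node-H, and node-F: power draw 4 + 2 + 2 + 8 = 16 ≤ 17, throughput 3 + 16 + 11 + 14 = 44.
No other feasible combination does better.

44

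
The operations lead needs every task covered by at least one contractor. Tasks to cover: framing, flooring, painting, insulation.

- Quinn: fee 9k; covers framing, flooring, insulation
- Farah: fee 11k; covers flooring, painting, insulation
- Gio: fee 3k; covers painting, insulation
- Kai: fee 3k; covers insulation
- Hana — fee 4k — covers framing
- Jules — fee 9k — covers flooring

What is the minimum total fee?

12

The greedy cost-per-new-task heuristic would pick Gio, Hana, and Quinn for 16, but a cheaper cover exists.
Choose Quinn and Gio: together they cover framing, flooring, painting, insulation — every task.
Total fee: 9 + 3 = 12.
No cover costs less than 12.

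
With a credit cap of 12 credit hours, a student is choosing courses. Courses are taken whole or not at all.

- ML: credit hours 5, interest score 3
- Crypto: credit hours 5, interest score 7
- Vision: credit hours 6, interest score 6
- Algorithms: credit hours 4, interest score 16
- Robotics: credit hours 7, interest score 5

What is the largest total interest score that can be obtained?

Allowing fractional choices, the relaxed optimum would be about 26.0, but courses are indivisible.
Algorithms + Robotics: credit hours 4 + 7 = 11 ≤ 12, interest score 16 + 5 = 21.
Crypto + Algorithms: credit hours 5 + 4 = 9 ≤ 12, interest score 7 + 16 = 23.
Vision + Algorithms: credit hours 6 + 4 = 10 ≤ 12, interest score 6 + 16 = 22.
Best is Crypto and Algorithms with total interest score 23.

23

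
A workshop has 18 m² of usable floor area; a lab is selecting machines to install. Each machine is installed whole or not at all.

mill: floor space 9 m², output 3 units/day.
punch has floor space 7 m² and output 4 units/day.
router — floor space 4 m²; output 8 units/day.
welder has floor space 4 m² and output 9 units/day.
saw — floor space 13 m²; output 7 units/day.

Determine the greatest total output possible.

21

This is an integer program with binary decision variables.
Take punch, router, and welder: floor space 7 + 4 + 4 = 15 ≤ 18, output 4 + 8 + 9 = 21.
No other feasible combination does better.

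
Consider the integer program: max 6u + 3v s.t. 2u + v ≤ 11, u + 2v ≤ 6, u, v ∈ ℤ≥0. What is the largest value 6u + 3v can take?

(u,v)=(5,0) is feasible, giving 30.
(u,v)=(4,1) is feasible, giving 27.
(u,v)=(4,0) is feasible, giving 24.
Maximum is 30 at (u,v)=(5,0).

30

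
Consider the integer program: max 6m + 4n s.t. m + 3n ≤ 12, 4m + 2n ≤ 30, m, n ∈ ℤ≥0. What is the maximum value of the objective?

The continuous relaxation peaks at (6.6, 1.8) with value 46.80; rounding to a feasible lattice point costs some objective.
(m,n)=(7,1): 1·7+3·1=10≤12, 4·7+2·1=30≤30, objective 46.
(m,n)=(6,2): 1·6+3·2=12≤12, 4·6+2·2=28≤30, objective 44.
(m,n)=(7,0): 1·7+3·0=7≤12, 4·7+2·0=28≤30, objective 42.
The best lattice point is (7,1), giving 46.

46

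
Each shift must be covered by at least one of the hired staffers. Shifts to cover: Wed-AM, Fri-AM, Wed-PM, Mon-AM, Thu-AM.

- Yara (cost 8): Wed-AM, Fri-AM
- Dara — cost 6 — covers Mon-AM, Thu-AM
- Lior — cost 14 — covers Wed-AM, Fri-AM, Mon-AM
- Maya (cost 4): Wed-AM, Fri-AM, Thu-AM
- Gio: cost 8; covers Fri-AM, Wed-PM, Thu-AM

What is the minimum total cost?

Choose Dara, Maya, and Gio: together they cover Wed-AM, Fri-AM, Wed-PM, Mon-AM, Thu-AM — every shift.
Total cost: 6 + 4 + 8 = 18.
No cover costs less than 18.

18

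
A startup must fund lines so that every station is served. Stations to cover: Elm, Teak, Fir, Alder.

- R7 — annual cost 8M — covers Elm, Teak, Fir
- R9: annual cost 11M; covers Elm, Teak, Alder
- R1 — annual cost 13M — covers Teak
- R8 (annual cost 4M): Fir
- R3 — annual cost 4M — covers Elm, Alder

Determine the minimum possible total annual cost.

This is a weighted set-cover instance.
Choose R7 and R3: together they cover Elm, Teak, Fir, Alder — every station.
Total annual cost: 8 + 4 = 12.

12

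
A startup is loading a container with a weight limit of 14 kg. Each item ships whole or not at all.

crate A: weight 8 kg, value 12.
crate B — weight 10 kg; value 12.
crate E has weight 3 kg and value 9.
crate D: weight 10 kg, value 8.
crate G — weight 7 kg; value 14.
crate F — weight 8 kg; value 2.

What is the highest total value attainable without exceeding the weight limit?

23

Treat it as a binary knapsack problem.
Allowing fractional choices, the relaxed optimum would be about 29.0, but items are indivisible.
crate E + crate G: weight 3 + 7 = 10 ≤ 14, value 9 + 14 = 23.
crate A + crate E: weight 8 + 3 = 11 ≤ 14, value 12 + 9 = 21.
Best is crate E and crate G with total value 23.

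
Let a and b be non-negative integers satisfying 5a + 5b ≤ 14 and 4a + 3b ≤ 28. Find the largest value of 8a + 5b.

16

The continuous relaxation peaks at (2.8, 0) with value 22.40; rounding to a feasible lattice point costs some objective.
(a,b)=(2,0) is feasible, giving 16.
(a,b)=(1,1) is feasible, giving 13.
(a,b)=(1,0) is feasible, giving 8.
Maximum is 16 at (a,b)=(2,0).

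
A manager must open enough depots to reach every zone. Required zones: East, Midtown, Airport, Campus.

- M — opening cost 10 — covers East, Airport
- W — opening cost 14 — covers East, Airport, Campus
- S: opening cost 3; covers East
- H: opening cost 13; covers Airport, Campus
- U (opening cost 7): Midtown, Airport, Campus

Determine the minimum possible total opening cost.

10

Choose S and U: together they cover East, Midtown, Airport, Campus — every zone.
Total opening cost: 3 + 7 = 10.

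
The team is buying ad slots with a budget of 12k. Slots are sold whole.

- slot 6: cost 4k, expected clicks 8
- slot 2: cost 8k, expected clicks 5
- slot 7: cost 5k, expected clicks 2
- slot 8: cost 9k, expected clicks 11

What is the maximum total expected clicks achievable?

Allowing fractional choices, the relaxed optimum would be about 17.8, but ad slots are indivisible.
slot 6 + slot 2: cost 4 + 8 = 12 ≤ 12, expected clicks 8 + 5 = 13.
slot 8: cost 9 ≤ 12, expected clicks 11.
Best is slot 6 and slot 2 with total expected clicks 13.

13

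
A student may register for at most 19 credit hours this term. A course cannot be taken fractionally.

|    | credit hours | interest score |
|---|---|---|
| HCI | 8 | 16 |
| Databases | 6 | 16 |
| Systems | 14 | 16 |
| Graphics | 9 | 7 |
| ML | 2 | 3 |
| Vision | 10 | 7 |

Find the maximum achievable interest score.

Take HCI, Databases, and ML: credit hours 8 + 6 + 2 = 16 ≤ 19, interest score 16 + 16 + 3 = 35.
No other feasible combination does better.

35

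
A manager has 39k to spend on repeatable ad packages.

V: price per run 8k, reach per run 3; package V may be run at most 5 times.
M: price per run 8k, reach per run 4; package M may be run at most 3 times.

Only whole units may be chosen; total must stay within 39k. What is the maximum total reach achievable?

15

M has the best ratio (4/8); taking only M gives at most 3×4 = 12 (stopped by the supply cap of 3).
Mixing does better — 1×V and 3×M: price 32 ≤ 39, reach 1·3 + 3·4 = 15.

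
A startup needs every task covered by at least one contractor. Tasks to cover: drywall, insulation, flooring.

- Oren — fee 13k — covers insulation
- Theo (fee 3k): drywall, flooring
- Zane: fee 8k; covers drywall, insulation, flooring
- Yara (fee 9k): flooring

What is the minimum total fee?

The greedy cost-per-new-task heuristic would pick Theo and Zane for 11, but a cheaper cover exists.
Zane alone covers drywall, insulation, flooring — every task.
Total fee: 8.
No cover costs less than 8.

8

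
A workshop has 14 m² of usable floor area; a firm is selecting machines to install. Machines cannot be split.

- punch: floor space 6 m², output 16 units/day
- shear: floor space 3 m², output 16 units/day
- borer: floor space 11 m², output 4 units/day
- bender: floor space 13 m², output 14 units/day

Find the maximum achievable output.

32

This is a 0-1 knapsack instance.
punch + shear: floor space 6 + 3 = 9 ≤ 14, output 16 + 16 = 32.
shear + borer: floor space 3 + 11 = 14 ≤ 14, output 16 + 4 = 20.
Best is punch and shear with total output 32.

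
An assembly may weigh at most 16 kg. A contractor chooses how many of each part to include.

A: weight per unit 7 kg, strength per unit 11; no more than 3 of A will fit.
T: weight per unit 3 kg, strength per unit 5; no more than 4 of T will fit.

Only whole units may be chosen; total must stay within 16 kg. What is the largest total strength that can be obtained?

2×A: weight 14 ≤ 16, strength 2·11 = 22.
1×A and 3×T: weight 16 ≤ 16, strength 1·11 + 3·5 = 26.
Best is 26.

26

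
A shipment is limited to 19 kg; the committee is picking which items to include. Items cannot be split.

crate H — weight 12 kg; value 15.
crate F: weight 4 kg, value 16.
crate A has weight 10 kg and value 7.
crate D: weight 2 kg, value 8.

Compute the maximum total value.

Allowing fractional choices, the relaxed optimum would be about 39.7, but items are indivisible.
crate H + crate F + crate D: weight 12 + 4 + 2 = 18 ≤ 19, value 15 + 16 + 8 = 39.
crate H + crate F: weight 12 + 4 = 16 ≤ 19, value 15 + 16 = 31.
crate F + crate A + crate D: weight 4 + 10 + 2 = 16 ≤ 19, value 16 + 7 + 8 = 31.
Best is crate H, crate F, and crate D with total value 39.

39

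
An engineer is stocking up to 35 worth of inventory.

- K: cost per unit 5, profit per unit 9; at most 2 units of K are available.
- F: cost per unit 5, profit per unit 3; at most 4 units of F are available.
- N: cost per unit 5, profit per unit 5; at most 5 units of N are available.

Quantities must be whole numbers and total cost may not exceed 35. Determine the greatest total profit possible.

Take 2×K and 5×N: cost 35 ≤ 35, profit 2·9 + 5·5 = 43.
K has the best ratio (9/5) and is taken to its limit of 2; remaining capacity is filled optimally with the others.

43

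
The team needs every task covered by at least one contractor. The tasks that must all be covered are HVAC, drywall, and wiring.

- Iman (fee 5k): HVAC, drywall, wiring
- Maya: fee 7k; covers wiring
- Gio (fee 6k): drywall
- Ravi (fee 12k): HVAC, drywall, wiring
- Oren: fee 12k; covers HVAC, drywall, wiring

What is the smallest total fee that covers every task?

This is a weighted set-cover instance.
Iman alone covers HVAC, drywall, wiring — every task.
Total fee: 5.
No cover costs less than 5.

5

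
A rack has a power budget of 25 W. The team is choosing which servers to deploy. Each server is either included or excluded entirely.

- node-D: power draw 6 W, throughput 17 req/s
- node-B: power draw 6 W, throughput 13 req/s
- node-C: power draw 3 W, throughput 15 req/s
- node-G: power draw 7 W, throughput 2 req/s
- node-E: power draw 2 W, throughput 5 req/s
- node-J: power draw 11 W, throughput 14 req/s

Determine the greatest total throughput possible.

Take node-D, node-B, node-C, node-G, and node-E: power draw 6 + 6 + 3 + 7 + 2 = 24 ≤ 25, throughput 17 + 13 + 15 + 2 + 5 = 52.
No other feasible combination does better.

52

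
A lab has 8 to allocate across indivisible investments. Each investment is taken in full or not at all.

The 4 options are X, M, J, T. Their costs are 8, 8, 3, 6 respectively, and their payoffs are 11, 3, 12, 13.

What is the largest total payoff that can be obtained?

13

This is a 0-1 knapsack instance.
T: cost 6 ≤ 8, payoff 13.
X: cost 8 ≤ 8, payoff 11.
J: cost 3 ≤ 8, payoff 12.
Best is T with total payoff 13.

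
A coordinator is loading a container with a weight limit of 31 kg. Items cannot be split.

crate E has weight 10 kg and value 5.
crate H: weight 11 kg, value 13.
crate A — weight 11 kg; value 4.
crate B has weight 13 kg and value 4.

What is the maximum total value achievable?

crate E + crate H: weight 10 + 11 = 21 ≤ 31, value 5 + 13 = 18.
crate H + crate B: weight 11 + 13 = 24 ≤ 31, value 13 + 4 = 17.
crate H + crate A: weight 11 + 11 = 22 ≤ 31, value 13 + 4 = 17.
Best is crate E and crate H with total value 18.

18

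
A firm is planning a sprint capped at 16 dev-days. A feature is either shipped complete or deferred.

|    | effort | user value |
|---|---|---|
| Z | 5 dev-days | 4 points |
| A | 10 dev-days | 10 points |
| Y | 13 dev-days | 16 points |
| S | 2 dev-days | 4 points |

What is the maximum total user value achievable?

20

Allowing fractional choices, the relaxed optimum would be about 21.0, but features are indivisible.
Y: effort 13 ≤ 16, user value 16.
A + S: effort 10 + 2 = 12 ≤ 16, user value 10 + 4 = 14.
Y + S: effort 13 + 2 = 15 ≤ 16, user value 16 + 4 = 20.
Best is Y and S with total user value 20.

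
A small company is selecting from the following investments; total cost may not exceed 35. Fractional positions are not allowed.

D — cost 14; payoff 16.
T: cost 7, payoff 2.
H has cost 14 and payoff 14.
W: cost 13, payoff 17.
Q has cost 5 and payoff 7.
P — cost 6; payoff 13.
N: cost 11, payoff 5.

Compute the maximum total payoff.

This is an integer program with binary decision variables.
Take D, W, and P: cost 14 + 13 + 6 = 33 ≤ 35, payoff 16 + 17 + 13 = 46.
No other feasible combination does better.

46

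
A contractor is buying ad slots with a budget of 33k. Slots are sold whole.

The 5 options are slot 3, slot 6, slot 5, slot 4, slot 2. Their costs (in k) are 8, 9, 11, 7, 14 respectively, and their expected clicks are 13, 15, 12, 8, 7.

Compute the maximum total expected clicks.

Take slot 3, slot 6, and slot 5: cost 8 + 9 + 11 = 28 ≤ 33, expected clicks 13 + 15 + 12 = 40.
No other feasible combination does better.

40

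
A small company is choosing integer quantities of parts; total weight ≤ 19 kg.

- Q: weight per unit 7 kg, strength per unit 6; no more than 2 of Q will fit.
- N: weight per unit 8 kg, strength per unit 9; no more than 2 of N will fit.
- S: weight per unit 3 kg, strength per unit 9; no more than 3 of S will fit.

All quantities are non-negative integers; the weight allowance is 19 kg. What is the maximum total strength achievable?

36

This is a bounded integer knapsack.
S has the best ratio (9/3); taking only S gives at most 3×9 = 27 (stopped by the supply cap of 3).
Mixing does better — 1×N and 3×S: weight 17 ≤ 19, strength 1·9 + 3·9 = 36.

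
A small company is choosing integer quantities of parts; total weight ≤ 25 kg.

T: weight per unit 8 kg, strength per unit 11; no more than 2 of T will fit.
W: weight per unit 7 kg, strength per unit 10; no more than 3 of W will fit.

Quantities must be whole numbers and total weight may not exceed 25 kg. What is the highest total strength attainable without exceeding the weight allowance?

This is a bounded integer knapsack.
1×T and 2×W: weight 22 ≤ 25, strength 1·11 + 2·10 = 31.
2×T and 1×W: weight 23 ≤ 25, strength 2·11 + 1·10 = 32.
Best is 32.

32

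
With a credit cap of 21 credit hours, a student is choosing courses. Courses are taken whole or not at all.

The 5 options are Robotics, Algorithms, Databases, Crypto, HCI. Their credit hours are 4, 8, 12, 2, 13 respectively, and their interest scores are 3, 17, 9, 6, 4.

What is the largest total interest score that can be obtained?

Allowing fractional choices, the relaxed optimum would be about 31.2, but courses are indivisible.
Algorithms + Databases: credit hours 8 + 12 = 20 ≤ 21, interest score 17 + 9 = 26.
Robotics + Algorithms + Crypto: credit hours 4 + 8 + 2 = 14 ≤ 21, interest score 3 + 17 + 6 = 26.
Algorithms + Crypto: credit hours 8 + 2 = 10 ≤ 21, interest score 17 + 6 = 23.
The maximum interest score is 26; one optimal choice is Robotics, Algorithms, and Crypto.

26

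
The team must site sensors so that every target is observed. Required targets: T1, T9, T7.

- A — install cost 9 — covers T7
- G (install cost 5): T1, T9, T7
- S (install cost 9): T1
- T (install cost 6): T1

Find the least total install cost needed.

5

This is an integer covering problem.
G alone covers T1, T9, T7 — every target.
Total install cost: 5.
No cover costs less than 5.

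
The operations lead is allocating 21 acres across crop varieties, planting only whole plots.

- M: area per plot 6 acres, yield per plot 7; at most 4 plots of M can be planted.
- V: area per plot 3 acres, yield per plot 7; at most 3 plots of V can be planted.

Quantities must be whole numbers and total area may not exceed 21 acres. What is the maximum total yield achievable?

35

This is a bounded integer knapsack.
Take 2×M and 3×V: area 21 ≤ 21, yield 2·7 + 3·7 = 35.
V has the best ratio (7/3) and is taken to its limit of 3; remaining capacity is filled optimally with the others.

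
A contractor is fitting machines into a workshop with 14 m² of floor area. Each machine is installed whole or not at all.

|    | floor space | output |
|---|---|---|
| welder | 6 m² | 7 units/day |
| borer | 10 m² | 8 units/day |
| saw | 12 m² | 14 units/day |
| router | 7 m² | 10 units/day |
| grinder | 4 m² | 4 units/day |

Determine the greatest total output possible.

This is a 0-1 knapsack instance.
Allowing fractional choices, the relaxed optimum would be about 18.2, but machines are indivisible.
router + grinder: floor space 7 + 4 = 11 ≤ 14, output 10 + 4 = 14.
saw: floor space 12 ≤ 14, output 14.
welder + router: floor space 6 + 7 = 13 ≤ 14, output 7 + 10 = 17.
Best is welder and router with total output 17.

17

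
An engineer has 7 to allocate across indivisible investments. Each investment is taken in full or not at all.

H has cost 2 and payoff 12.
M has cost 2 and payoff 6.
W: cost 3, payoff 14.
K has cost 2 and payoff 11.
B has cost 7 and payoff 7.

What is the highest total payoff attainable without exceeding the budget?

Take H, W, and K: cost 2 + 3 + 2 = 7 ≤ 7, payoff 12 + 14 + 11 = 37.
No other feasible combination does better.

37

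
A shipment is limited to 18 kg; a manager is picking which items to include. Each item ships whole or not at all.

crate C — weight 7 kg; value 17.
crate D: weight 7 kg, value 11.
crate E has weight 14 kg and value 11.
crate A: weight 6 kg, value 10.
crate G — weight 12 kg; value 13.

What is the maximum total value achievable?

This is an integer program with binary decision variables.
Allowing fractional choices, the relaxed optimum would be about 34.9, but items are indivisible.
crate C + crate A: weight 7 + 6 = 13 ≤ 18, value 17 + 10 = 27.
crate C + crate D: weight 7 + 7 = 14 ≤ 18, value 17 + 11 = 28.
crate A + crate G: weight 6 + 12 = 18 ≤ 18, value 10 + 13 = 23.
Best is crate C and crate D with total value 28.

28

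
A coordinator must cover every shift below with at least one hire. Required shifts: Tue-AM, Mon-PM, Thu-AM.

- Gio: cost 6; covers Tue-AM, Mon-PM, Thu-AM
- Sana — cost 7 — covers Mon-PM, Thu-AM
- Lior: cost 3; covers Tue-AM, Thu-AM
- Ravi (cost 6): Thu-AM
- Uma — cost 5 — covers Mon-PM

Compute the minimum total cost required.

6

The greedy cost-per-new-shift heuristic would pick Lior and Uma for 8, but a cheaper cover exists.
Gio alone covers Tue-AM, Mon-PM, Thu-AM — every shift.
Total cost: 6.
No cover costs less than 6.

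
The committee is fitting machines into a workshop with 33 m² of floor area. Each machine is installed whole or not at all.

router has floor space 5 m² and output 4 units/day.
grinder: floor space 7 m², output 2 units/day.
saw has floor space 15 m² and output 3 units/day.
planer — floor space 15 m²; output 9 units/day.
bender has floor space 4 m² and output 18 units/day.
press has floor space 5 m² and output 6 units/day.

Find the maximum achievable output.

37

This is an integer program with binary decision variables.
Take router, planer, bender, and press: floor space 5 + 15 + 4 + 5 = 29 ≤ 33, output 4 + 9 + 18 + 6 = 37.
No other feasible combination does better.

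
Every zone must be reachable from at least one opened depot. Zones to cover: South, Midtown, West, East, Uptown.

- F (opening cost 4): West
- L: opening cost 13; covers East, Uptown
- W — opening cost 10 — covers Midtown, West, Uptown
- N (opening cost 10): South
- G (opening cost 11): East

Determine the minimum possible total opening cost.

31

Choose W, N, and G: together they cover South, Midtown, West, East, Uptown — every zone.
Total opening cost: 10 + 10 + 11 = 31.
No cover costs less than 31.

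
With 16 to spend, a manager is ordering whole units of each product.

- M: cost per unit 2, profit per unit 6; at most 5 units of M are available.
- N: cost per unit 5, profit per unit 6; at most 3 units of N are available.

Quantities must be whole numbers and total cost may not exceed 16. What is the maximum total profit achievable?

5×M and 1×N: cost 15 ≤ 16, profit 5·6 + 1·6 = 36.
3×M and 2×N: cost 16 ≤ 16, profit 3·6 + 2·6 = 30.
Best is 36.

36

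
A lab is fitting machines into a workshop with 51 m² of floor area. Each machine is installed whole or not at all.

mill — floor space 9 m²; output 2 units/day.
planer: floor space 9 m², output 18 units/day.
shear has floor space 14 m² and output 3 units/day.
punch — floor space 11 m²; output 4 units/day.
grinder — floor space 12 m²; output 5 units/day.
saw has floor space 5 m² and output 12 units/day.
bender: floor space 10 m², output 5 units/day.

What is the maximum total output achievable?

44

mill + planer + grinder + saw + bender: floor space 9 + 9 + 12 + 5 + 10 = 45 ≤ 51, output 2 + 18 + 5 + 12 + 5 = 42.
planer + shear + grinder + saw + bender: floor space 9 + 14 + 12 + 5 + 10 = 50 ≤ 51, output 18 + 3 + 5 + 12 + 5 = 43.
planer + punch + grinder + saw + bender: floor space 9 + 11 + 12 + 5 + 10 = 47 ≤ 51, output 18 + 4 + 5 + 12 + 5 = 44.
Best is planer, punch, grinder, saw, and bender with total output 44.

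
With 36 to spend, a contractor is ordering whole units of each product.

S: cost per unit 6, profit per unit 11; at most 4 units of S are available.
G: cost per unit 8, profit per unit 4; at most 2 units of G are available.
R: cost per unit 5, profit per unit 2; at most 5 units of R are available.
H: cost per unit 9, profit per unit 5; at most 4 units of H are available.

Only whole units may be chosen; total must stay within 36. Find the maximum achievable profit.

49

4×S and 2×R: cost 34 ≤ 36, profit 4·11 + 2·2 = 48.
4×S and 1×H: cost 33 ≤ 36, profit 4·11 + 1·5 = 49.
Best is 49.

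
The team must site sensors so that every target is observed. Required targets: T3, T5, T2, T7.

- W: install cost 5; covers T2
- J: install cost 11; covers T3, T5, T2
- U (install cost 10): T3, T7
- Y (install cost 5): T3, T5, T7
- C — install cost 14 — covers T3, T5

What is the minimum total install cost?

10

This is a weighted set-cover instance.
Choose W and Y: together they cover T3, T5, T2, T7 — every target.
Total install cost: 5 + 5 = 10.
No cover costs less than 10.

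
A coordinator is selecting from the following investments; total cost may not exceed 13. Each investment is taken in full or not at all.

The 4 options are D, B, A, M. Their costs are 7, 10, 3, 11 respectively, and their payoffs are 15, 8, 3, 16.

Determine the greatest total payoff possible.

18

Take D and A: cost 7 + 3 = 10 ≤ 13, payoff 15 + 3 = 18.
No other feasible combination does better.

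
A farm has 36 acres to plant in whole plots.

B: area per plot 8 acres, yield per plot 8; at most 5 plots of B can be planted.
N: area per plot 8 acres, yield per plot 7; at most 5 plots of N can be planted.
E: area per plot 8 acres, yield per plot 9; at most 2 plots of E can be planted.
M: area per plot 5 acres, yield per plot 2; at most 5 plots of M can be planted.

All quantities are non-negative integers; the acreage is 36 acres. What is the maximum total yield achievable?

34

2×B and 2×E: area 32 ≤ 36, yield 2·8 + 2·9 = 34.
1×B, 1×N, and 2×E: area 32 ≤ 36, yield 1·8 + 1·7 + 2·9 = 33.
Best is 34.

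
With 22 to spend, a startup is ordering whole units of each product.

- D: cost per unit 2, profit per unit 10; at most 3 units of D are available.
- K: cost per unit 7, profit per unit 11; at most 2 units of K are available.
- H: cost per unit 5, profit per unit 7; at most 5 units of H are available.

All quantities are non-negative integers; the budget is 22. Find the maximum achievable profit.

This is a bounded integer knapsack.
Take 3×D and 2×K: cost 20 ≤ 22, profit 3·10 + 2·11 = 52.
D has the best ratio (10/2) and is taken to its limit of 3; remaining capacity is filled optimally with the others.

52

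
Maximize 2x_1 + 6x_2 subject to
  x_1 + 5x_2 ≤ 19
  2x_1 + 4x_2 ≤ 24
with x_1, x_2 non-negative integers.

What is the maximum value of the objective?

The continuous relaxation peaks at (7.33, 2.33) with value 28.67; rounding to a feasible lattice point costs some objective.
(x_1,x_2)=(8,2): 1·8+5·2=18≤19, 2·8+4·2=24≤24, objective 28.
(x_1,x_2)=(7,2): 1·7+5·2=17≤19, 2·7+4·2=22≤24, objective 26.
(x_1,x_2)=(6,2): 1·6+5·2=16≤19, 2·6+4·2=20≤24, objective 24.
Maximum is 28 at (x_1,x_2)=(8,2).

28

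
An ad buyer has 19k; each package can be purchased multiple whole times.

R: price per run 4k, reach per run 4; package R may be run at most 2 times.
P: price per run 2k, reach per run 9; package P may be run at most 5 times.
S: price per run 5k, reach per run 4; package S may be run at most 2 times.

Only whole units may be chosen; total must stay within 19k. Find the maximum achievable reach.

P has the best ratio (9/2); taking only P gives at most 5×9 = 45 (stopped by the supply cap of 5).
Mixing does better — 1×R, 5×P, and 1×S: price 19 ≤ 19, reach 1·4 + 5·9 + 1·4 = 53.

53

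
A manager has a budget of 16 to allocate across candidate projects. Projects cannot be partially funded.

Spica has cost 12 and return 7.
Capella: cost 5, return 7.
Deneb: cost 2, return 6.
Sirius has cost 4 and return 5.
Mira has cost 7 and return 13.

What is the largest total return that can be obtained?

Treat it as a binary knapsack problem.
Take Capella, Deneb, and Mira: cost 5 + 2 + 7 = 14 ≤ 16, return 7 + 6 + 13 = 26.
No other feasible combination does better.

26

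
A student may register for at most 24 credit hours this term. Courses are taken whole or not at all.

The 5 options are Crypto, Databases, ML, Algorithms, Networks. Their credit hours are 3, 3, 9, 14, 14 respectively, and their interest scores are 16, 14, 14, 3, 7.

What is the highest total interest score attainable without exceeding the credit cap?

44

This is an integer program with binary decision variables.
Crypto + Databases + Networks: credit hours 3 + 3 + 14 = 20 ≤ 24, interest score 16 + 14 + 7 = 37.
Crypto + Databases + ML: credit hours 3 + 3 + 9 = 15 ≤ 24, interest score 16 + 14 + 14 = 44.
Crypto + Databases + Algorithms: credit hours 3 + 3 + 14 = 20 ≤ 24, interest score 16 + 14 + 3 = 33.
Best is Crypto, Databases, and ML with total interest score 44.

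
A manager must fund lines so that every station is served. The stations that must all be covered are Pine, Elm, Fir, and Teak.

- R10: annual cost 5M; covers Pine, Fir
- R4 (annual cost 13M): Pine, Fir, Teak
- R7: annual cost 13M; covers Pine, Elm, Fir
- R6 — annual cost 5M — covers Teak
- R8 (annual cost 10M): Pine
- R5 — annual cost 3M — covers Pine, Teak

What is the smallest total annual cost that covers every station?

16

The greedy cost-per-new-station heuristic would pick R5, R10, and R7 for 21, but a cheaper cover exists.
Choose R7 and R5: together they cover Pine, Elm, Fir, Teak — every station.
Total annual cost: 13 + 3 = 16.
No cover costs less than 16.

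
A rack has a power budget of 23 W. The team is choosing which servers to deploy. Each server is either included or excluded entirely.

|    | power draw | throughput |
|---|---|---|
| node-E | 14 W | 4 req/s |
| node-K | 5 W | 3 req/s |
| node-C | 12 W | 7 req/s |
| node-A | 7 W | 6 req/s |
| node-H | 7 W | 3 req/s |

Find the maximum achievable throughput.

Take node-C and node-A: power draw 12 + 7 = 19 ≤ 23, throughput 7 + 6 = 13.
No other feasible combination does better.

13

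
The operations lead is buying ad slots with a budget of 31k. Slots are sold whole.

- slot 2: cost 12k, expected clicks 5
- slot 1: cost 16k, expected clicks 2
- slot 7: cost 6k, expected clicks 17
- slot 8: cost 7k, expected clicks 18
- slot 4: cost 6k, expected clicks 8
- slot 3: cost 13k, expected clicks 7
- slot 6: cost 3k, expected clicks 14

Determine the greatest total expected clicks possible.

This is an integer program with binary decision variables.
Allowing fractional choices, the relaxed optimum would be about 61.8, but ad slots are indivisible.
slot 2 + slot 7 + slot 8 + slot 6: cost 12 + 6 + 7 + 3 = 28 ≤ 31, expected clicks 5 + 17 + 18 + 14 = 54.
slot 7 + slot 8 + slot 4 + slot 6: cost 6 + 7 + 6 + 3 = 22 ≤ 31, expected clicks 17 + 18 + 8 + 14 = 57.
slot 7 + slot 8 + slot 3 + slot 6: cost 6 + 7 + 13 + 3 = 29 ≤ 31, expected clicks 17 + 18 + 7 + 14 = 56.
Best is slot 7, slot 8, slot 4, and slot 6 with total expected clicks 57.

57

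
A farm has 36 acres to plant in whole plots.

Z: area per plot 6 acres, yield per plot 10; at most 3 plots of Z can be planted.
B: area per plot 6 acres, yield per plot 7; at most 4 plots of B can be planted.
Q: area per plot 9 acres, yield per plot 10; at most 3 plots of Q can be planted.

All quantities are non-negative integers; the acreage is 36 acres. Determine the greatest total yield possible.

51

Take 3×Z and 3×B: area 36 ≤ 36, yield 3·10 + 3·7 = 51.
Z has the best ratio (10/6) and is taken to its limit of 3; remaining capacity is filled optimally with the others.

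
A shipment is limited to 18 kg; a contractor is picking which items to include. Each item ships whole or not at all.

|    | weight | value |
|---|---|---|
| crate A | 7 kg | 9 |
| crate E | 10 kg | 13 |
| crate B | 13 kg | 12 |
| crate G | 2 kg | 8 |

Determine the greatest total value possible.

22

Treat it as a binary knapsack problem.
Allowing fractional choices, the relaxed optimum would be about 28.7, but items are indivisible.
crate E + crate G: weight 10 + 2 = 12 ≤ 18, value 13 + 8 = 21.
crate A + crate E: weight 7 + 10 = 17 ≤ 18, value 9 + 13 = 22.
Best is crate A and crate E with total value 22.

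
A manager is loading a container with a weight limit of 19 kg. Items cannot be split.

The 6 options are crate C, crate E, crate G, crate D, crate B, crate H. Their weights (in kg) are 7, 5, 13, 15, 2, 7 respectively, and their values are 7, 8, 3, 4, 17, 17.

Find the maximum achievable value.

42

Allowing fractional choices, the relaxed optimum would be about 47.0, but items are indivisible.
crate E + crate B + crate H: weight 5 + 2 + 7 = 14 ≤ 19, value 8 + 17 + 17 = 42.
crate C + crate B + crate H: weight 7 + 2 + 7 = 16 ≤ 19, value 7 + 17 + 17 = 41.
crate B + crate H: weight 2 + 7 = 9 ≤ 19, value 17 + 17 = 34.
Best is crate E, crate B, and crate H with total value 42.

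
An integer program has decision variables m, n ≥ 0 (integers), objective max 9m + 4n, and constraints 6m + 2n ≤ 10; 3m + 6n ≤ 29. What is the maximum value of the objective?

The continuous relaxation peaks at (0.0667, 4.8) with value 19.80; rounding to a feasible lattice point costs some objective.
(m,n)=(1,2) is feasible, giving 17.
(m,n)=(0,4) is feasible, giving 16.
(m,n)=(1,1) is feasible, giving 13.
No feasible integer point exceeds 17.

17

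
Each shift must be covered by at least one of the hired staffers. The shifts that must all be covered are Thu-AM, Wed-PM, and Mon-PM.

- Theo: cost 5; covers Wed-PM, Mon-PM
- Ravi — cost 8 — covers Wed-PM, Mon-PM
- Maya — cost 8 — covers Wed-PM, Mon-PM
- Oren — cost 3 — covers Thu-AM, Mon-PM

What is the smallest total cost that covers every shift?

Choose Theo and Oren: together they cover Thu-AM, Wed-PM, Mon-PM — every shift.
Total cost: 5 + 3 = 8.
No cover costs less than 8.

8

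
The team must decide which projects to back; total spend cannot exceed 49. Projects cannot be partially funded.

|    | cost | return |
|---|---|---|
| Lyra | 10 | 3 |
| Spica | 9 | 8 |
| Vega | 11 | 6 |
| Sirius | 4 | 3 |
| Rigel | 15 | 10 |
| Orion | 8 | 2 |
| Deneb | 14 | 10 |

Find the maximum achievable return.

Allowing fractional choices, the relaxed optimum would be about 34.8, but projects are indivisible.
Lyra + Spica + Rigel + Deneb: cost 10 + 9 + 15 + 14 = 48 ≤ 49, return 3 + 8 + 10 + 10 = 31.
Spica + Vega + Rigel + Deneb: cost 9 + 11 + 15 + 14 = 49 ≤ 49, return 8 + 6 + 10 + 10 = 34.
Spica + Sirius + Rigel + Deneb: cost 9 + 4 + 15 + 14 = 42 ≤ 49, return 8 + 3 + 10 + 10 = 31.
Best is Spica, Vega, Rigel, and Deneb with total return 34.

34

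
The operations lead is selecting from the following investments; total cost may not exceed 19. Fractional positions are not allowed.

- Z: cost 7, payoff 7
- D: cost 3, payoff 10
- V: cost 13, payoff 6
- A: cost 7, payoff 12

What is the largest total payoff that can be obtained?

Take Z, D, and A: cost 7 + 3 + 7 = 17 ≤ 19, payoff 7 + 10 + 12 = 29.
No other feasible combination does better.

29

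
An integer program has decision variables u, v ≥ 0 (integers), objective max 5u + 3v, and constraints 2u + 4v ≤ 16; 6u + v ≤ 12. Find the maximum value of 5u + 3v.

14

Relaxing integrality, the LP optimum is 17.09 at (u,v) = (1.45, 3.27), which is not an integer point.
(u,v)=(1,3): 2·1+4·3=14≤16, 6·1+1·3=9≤12, objective 14.
(u,v)=(0,4): 2·0+4·4=16≤16, 6·0+1·4=4≤12, objective 12.
(u,v)=(1,2): 2·1+4·2=10≤16, 6·1+1·2=8≤12, objective 11.
No feasible integer point exceeds 14.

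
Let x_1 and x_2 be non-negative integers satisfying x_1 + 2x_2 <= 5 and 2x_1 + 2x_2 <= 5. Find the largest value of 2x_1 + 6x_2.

12

(x_1,x_2)=(0,2): 1·0+2·2=4≤5, 2·0+2·2=4≤5, objective 12.
(x_1,x_2)=(1,1): 1·1+2·1=3≤5, 2·1+2·1=4≤5, objective 8.
(x_1,x_2)=(0,1): 1·0+2·1=2≤5, 2·0+2·1=2≤5, objective 6.
No feasible integer point exceeds 12.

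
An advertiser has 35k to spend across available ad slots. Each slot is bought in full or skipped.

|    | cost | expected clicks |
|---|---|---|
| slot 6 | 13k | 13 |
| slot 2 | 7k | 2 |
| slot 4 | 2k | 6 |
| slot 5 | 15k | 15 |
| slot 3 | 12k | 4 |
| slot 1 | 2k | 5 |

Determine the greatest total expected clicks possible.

39

Take slot 6, slot 4, slot 5, and slot 1: cost 13 + 2 + 15 + 2 = 32 ≤ 35, expected clicks 13 + 6 + 15 + 5 = 39.
No other feasible combination does better.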